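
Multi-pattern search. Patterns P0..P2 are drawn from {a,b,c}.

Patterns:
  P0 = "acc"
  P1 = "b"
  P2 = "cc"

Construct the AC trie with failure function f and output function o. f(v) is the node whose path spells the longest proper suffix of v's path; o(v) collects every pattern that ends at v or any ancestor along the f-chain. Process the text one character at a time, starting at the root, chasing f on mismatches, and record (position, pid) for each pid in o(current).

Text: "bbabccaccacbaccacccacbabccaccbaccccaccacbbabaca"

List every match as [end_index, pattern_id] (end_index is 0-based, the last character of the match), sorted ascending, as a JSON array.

Build:
Trie (insert patterns):
  n0 'ε': a→1 b→4 c→5
  n1 'a': c→2
  n2 'ac': c→3
  n3 'acc': ·  [P0 ends]
  n4 'b': ·  [P1 ends]
  n5 'c': c→6
  n6 'cc': ·  [P2 ends]

Failure links (BFS by depth):
  n1('a'): parent n0 fail=0; on 'a' 0 → fail=0;  out ∅∪∅=∅
  n4('b'): parent n0 fail=0; on 'b' 0 → fail=0;  out {1}∪∅={1}
  n5('c'): parent n0 fail=0; on 'c' 0 → fail=0;  out ∅∪∅=∅
  n2('ac'): parent n1 fail=0; on 'c' 0 → fail=5;  out ∅∪∅=∅
  n6('cc'): parent n5 fail=0; on 'c' 0 → fail=5;  out {2}∪∅={2}
  n3('acc'): parent n2 fail=5; on 'c' 5 → fail=6;  out {0}∪{2}={0,2}

Scan:
i=0 'b': node 0→4  → match P1@[0:0]
i=1 'b': node 4→4 ·f  → match P1@[1:1]
i=2 'a': node 4→1 ·f
i=3 'b': node 1→4 ·f  → match P1@[3:3]
i=4 'c': node 4→5 ·f
i=5 'c': node 5→6  → match P2@[4:5]
i=6 'a': node 6→1 ·f
i=7 'c': node 1→2
i=8 'c': node 2→3  → match P0@[6:8],P2@[7:8]
i=9 'a': node 3→1 ·f
i=10 'c': node 1→2
i=11 'b': node 2→4 ·f  → match P1@[11:11]
i=12 'a': node 4→1 ·f
i=13 'c': node 1→2
i=14 'c': node 2→3  → match P0@[12:14],P2@[13:14]
i=15 'a': node 3→1 ·f
i=16 'c': node 1→2
i=17 'c': node 2→3  → match P0@[15:17],P2@[16:17]
i=18 'c': node 3→6 ·f  → match P2@[17:18]
i=19 'a': node 6→1 ·f
i=20 'c': node 1→2
i=21 'b': node 2→4 ·f  → match P1@[21:21]
i=22 'a': node 4→1 ·f
i=23 'b': node 1→4 ·f  → match P1@[23:23]
i=24 'c': node 4→5 ·f
i=25 'c': node 5→6  → match P2@[24:25]
i=26 'a': node 6→1 ·f
i=27 'c': node 1→2
i=28 'c': node 2→3  → match P0@[26:28],P2@[27:28]
i=29 'b': node 3→4 ·f  → match P1@[29:29]
i=30 'a': node 4→1 ·f
i=31 'c': node 1→2
i=32 'c': node 2→3  → match P0@[30:32],P2@[31:32]
i=33 'c': node 3→6 ·f  → match P2@[32:33]
i=34 'c': node 6→6 ·f  → match P2@[33:34]
i=35 'a': node 6→1 ·f
i=36 'c': node 1→2
i=37 'c': node 2→3  → match P0@[35:37],P2@[36:37]
i=38 'a': node 3→1 ·f
i=39 'c': node 1→2
i=40 'b': node 2→4 ·f  → match P1@[40:40]
i=41 'b': node 4→4 ·f  → match P1@[41:41]
i=42 'a': node 4→1 ·f
i=43 'b': node 1→4 ·f  → match P1@[43:43]
i=44 'a': node 4→1 ·f
i=45 'c': node 1→2
i=46 'a': node 2→1 ·f

Result: [[0,1],[1,1],[3,1],[5,2],[8,0],[8,2],[11,1],[14,0],[14,2],[17,0],[17,2],[18,2],[21,1],[23,1],[25,2],[28,0],[28,2],[29,1],[32,0],[32,2],[33,2],[34,2],[37,0],[37,2],[40,1],[41,1],[43,1]]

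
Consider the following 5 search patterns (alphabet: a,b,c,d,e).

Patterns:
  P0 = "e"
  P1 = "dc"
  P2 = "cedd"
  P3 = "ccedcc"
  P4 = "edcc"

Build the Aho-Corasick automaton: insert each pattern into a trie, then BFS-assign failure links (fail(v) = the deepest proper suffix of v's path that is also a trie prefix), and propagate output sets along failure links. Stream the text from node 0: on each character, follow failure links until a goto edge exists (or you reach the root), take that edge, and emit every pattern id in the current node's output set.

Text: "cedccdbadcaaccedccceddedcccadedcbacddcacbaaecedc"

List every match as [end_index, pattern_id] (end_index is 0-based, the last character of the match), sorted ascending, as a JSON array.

Build:
Trie nodes:
  0='ε' goto c→4 d→2 e→1
  1='e' goto d→13  [P0 ends]
  2='d' goto c→3
  3='dc' goto ·  [P1 ends]
  4='c' goto c→8 e→5
  5='ce' goto d→6
  6='ced' goto d→7
  7='cedd' goto ·  [P2 ends]
  8='cc' goto e→9
  9='cce' goto d→10
  10='cced' goto c→11
  11='ccedc' goto c→12
  12='ccedcc' goto ·  [P3 ends]
  13='ed' goto c→14
  14='edc' goto c→15
  15='edcc' goto ·  [P4 ends]

BFS fail/out derivation:
  fail(1) 'e': from fail(0)=0 chase 'e': 0 ⇒ 0;  out={0}∪out(0)={0}
  fail(2) 'd': from fail(0)=0 chase 'd': 0 ⇒ 0;  out=∅∪out(0)=∅
  fail(4) 'c': from fail(0)=0 chase 'c': 0 ⇒ 0;  out=∅∪out(0)=∅
  fail(3) 'dc': from fail(2)=0 chase 'c': 0 ⇒ 4;  out={1}∪out(4)={1}
  fail(5) 'ce': from fail(4)=0 chase 'e': 0 ⇒ 1;  out=∅∪out(1)={0}
  fail(8) 'cc': from fail(4)=0 chase 'c': 0 ⇒ 4;  out=∅∪out(4)=∅
  fail(13) 'ed': from fail(1)=0 chase 'd': 0 ⇒ 2;  out=∅∪out(2)=∅
  fail(6) 'ced': from fail(5)=1 chase 'd': 1 ⇒ 13;  out=∅∪out(13)=∅
  fail(9) 'cce': from fail(8)=4 chase 'e': 4 ⇒ 5;  out=∅∪out(5)={0}
  fail(14) 'edc': from fail(13)=2 chase 'c': 2 ⇒ 3;  out=∅∪out(3)={1}
  fail(7) 'cedd': from fail(6)=13 chase 'd': 13→2→0 ⇒ 2;  out={2}∪out(2)={2}
  fail(10) 'cced': from fail(9)=5 chase 'd': 5 ⇒ 6;  out=∅∪out(6)=∅
  fail(15) 'edcc': from fail(14)=3 chase 'c': 3→4 ⇒ 8;  out={4}∪out(8)={4}
  fail(11) 'ccedc': from fail(10)=6 chase 'c': 6→13 ⇒ 14;  out=∅∪out(14)={1}
  fail(12) 'ccedcc': from fail(11)=14 chase 'c': 14 ⇒ 15;  out={3}∪out(15)={3,4}

Text stream:
pos 0 'c': at 4
pos 1 'e': at 5  ** P0@[1:1]
pos 2 'd': at 6
pos 3 'c': at 14 ·f  ** P1@[2:3]
pos 4 'c': at 15  ** P4@[1:4]
pos 5 'd': at 2 ·f
pos 6 'b': at 0 ·f
pos 7 'a': at 0
pos 8 'd': at 2
pos 9 'c': at 3  ** P1@[8:9]
pos 10 'a': at 0 ·f
pos 11 'a': at 0
pos 12 'c': at 4
pos 13 'c': at 8
pos 14 'e': at 9  ** P0@[14:14]
pos 15 'd': at 10
pos 16 'c': at 11  ** P1@[15:16]
pos 17 'c': at 12  ** P3@[12:17],P4@[14:17]
pos 18 'c': at 8 ·f
pos 19 'e': at 9  ** P0@[19:19]
pos 20 'd': at 10
pos 21 'd': at 7 ·f  ** P2@[18:21]
pos 22 'e': at 1 ·f  ** P0@[22:22]
pos 23 'd': at 13
pos 24 'c': at 14  ** P1@[23:24]
pos 25 'c': at 15  ** P4@[22:25]
pos 26 'c': at 8 ·f
pos 27 'a': at 0 ·f
pos 28 'd': at 2
pos 29 'e': at 1 ·f  ** P0@[29:29]
pos 30 'd': at 13
pos 31 'c': at 14  ** P1@[30:31]
pos 32 'b': at 0 ·f
pos 33 'a': at 0
pos 34 'c': at 4
pos 35 'd': at 2 ·f
pos 36 'd': at 2 ·f
pos 37 'c': at 3  ** P1@[36:37]
pos 38 'a': at 0 ·f
pos 39 'c': at 4
pos 40 'b': at 0 ·f
pos 41 'a': at 0
pos 42 'a': at 0
pos 43 'e': at 1  ** P0@[43:43]
pos 44 'c': at 4 ·f
pos 45 'e': at 5  ** P0@[45:45]
pos 46 'd': at 6
pos 47 'c': at 14 ·f  ** P1@[46:47]

All matches (sorted): [[1,0],[3,1],[4,4],[9,1],[14,0],[16,1],[17,3],[17,4],[19,0],[21,2],[22,0],[24,1],[25,4],[29,0],[31,1],[37,1],[43,0],[45,0],[47,1]]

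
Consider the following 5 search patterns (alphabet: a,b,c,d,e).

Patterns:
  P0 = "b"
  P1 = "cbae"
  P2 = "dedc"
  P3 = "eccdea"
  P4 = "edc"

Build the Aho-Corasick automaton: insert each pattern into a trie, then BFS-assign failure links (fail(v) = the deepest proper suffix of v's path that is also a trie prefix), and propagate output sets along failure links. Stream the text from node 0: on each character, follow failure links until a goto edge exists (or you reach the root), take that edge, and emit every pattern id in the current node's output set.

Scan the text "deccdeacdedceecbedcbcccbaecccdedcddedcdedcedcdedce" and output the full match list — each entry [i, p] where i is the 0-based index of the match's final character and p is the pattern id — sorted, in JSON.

Build automaton:
Trie (insert patterns):
  n0 'ε': b→1 c→2 d→6 e→10
  n1 'b': ·  [P0 ends]
  n2 'c': b→3
  n3 'cb': a→4
  n4 'cba': e→5
  n5 'cbae': ·  [P1 ends]
  n6 'd': e→7
  n7 'de': d→8
  n8 'ded': c→9
  n9 'dedc': ·  [P2 ends]
  n10 'e': c→11 d→16
  n11 'ec': c→12
  n12 'ecc': d→13
  n13 'eccd': e→14
  n14 'eccde': a→15
  n15 'eccdea': ·  [P3 ends]
  n16 'ed': c→17
  n17 'edc': ·  [P4 ends]

Failure links (BFS by depth):
  fail(1) 'b': from fail(0)=0 chase 'b': 0 ⇒ 0;  out={0}∪out(0)={0}
  fail(2) 'c': from fail(0)=0 chase 'c': 0 ⇒ 0;  out=∅∪out(0)=∅
  fail(6) 'd': from fail(0)=0 chase 'd': 0 ⇒ 0;  out=∅∪out(0)=∅
  fail(10) 'e': from fail(0)=0 chase 'e': 0 ⇒ 0;  out=∅∪out(0)=∅
  fail(3) 'cb': from fail(2)=0 chase 'b': 0 ⇒ 1;  out=∅∪out(1)={0}
  fail(7) 'de': from fail(6)=0 chase 'e': 0 ⇒ 10;  out=∅∪out(10)=∅
  fail(11) 'ec': from fail(10)=0 chase 'c': 0 ⇒ 2;  out=∅∪out(2)=∅
  fail(16) 'ed': from fail(10)=0 chase 'd': 0 ⇒ 6;  out=∅∪out(6)=∅
  fail(4) 'cba': from fail(3)=1 chase 'a': 1→0 ⇒ 0;  out=∅∪out(0)=∅
  fail(8) 'ded': from fail(7)=10 chase 'd': 10 ⇒ 16;  out=∅∪out(16)=∅
  fail(12) 'ecc': from fail(11)=2 chase 'c': 2→0 ⇒ 2;  out=∅∪out(2)=∅
  fail(17) 'edc': from fail(16)=6 chase 'c': 6→0 ⇒ 2;  out={4}∪out(2)={4}
  fail(5) 'cbae': from fail(4)=0 chase 'e': 0 ⇒ 10;  out={1}∪out(10)={1}
  fail(9) 'dedc': from fail(8)=16 chase 'c': 16 ⇒ 17;  out={2}∪out(17)={2,4}
  fail(13) 'eccd': from fail(12)=2 chase 'd': 2→0 ⇒ 6;  out=∅∪out(6)=∅
  fail(14) 'eccde': from fail(13)=6 chase 'e': 6 ⇒ 7;  out=∅∪out(7)=∅
  fail(15) 'eccdea': from fail(14)=7 chase 'a': 7→10→0 ⇒ 0;  out={3}∪out(0)={3}

Text stream:
pos 0 'd': at 6
pos 1 'e': at 7
pos 2 'c': at 11 ·f
pos 3 'c': at 12
pos 4 'd': at 13
pos 5 'e': at 14
pos 6 'a': at 15  ** P3@[1:6]
pos 7 'c': at 2 ·f
pos 8 'd': at 6 ·f
pos 9 'e': at 7
pos 10 'd': at 8
pos 11 'c': at 9  ** P2@[8:11],P4@[9:11]
pos 12 'e': at 10 ·f
pos 13 'e': at 10 ·f
pos 14 'c': at 11
pos 15 'b': at 3 ·f  ** P0@[15:15]
pos 16 'e': at 10 ·f
pos 17 'd': at 16
pos 18 'c': at 17  ** P4@[16:18]
pos 19 'b': at 3 ·f  ** P0@[19:19]
pos 20 'c': at 2 ·f
pos 21 'c': at 2 ·f
pos 22 'c': at 2 ·f
pos 23 'b': at 3  ** P0@[23:23]
pos 24 'a': at 4
pos 25 'e': at 5  ** P1@[22:25]
pos 26 'c': at 11 ·f
pos 27 'c': at 12
pos 28 'c': at 2 ·f
pos 29 'd': at 6 ·f
pos 30 'e': at 7
pos 31 'd': at 8
pos 32 'c': at 9  ** P2@[29:32],P4@[30:32]
pos 33 'd': at 6 ·f
pos 34 'd': at 6 ·f
pos 35 'e': at 7
pos 36 'd': at 8
pos 37 'c': at 9  ** P2@[34:37],P4@[35:37]
pos 38 'd': at 6 ·f
pos 39 'e': at 7
pos 40 'd': at 8
pos 41 'c': at 9  ** P2@[38:41],P4@[39:41]
pos 42 'e': at 10 ·f
pos 43 'd': at 16
pos 44 'c': at 17  ** P4@[42:44]
pos 45 'd': at 6 ·f
pos 46 'e': at 7
pos 47 'd': at 8
pos 48 'c': at 9  ** P2@[45:48],P4@[46:48]
pos 49 'e': at 10 ·f

Matches: [[6,3],[11,2],[11,4],[15,0],[18,4],[19,0],[23,0],[25,1],[32,2],[32,4],[37,2],[37,4],[41,2],[41,4],[44,4],[48,2],[48,4]]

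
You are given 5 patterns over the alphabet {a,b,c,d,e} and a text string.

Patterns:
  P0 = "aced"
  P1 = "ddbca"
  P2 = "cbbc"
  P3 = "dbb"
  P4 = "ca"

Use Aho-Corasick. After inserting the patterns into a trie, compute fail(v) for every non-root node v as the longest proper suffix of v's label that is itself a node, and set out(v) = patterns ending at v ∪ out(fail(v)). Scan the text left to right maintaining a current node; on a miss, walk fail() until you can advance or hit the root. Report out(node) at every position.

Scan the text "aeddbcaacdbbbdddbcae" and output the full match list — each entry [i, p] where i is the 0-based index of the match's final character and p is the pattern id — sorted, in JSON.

Construct AC machine:
Trie (insert patterns):
  0='ε' goto a→1 c→10 d→5
  1='a' goto c→2
  2='ac' goto e→3
  3='ace' goto d→4
  4='aced' goto ·  [P0 ends]
  5='d' goto b→14 d→6
  6='dd' goto b→7
  7='ddb' goto c→8
  8='ddbc' goto a→9
  9='ddbca' goto ·  [P1 ends]
  10='c' goto a→16 b→11
  11='cb' goto b→12
  12='cbb' goto c→13
  13='cbbc' goto ·  [P2 ends]
  14='db' goto b→15
  15='dbb' goto ·  [P3 ends]
  16='ca' goto ·  [P4 ends]

Failure links (BFS by depth):
  n1('a'): parent n0 fail=0; on 'a' 0 → fail=0;  out ∅∪∅=∅
  n5('d'): parent n0 fail=0; on 'd' 0 → fail=0;  out ∅∪∅=∅
  n10('c'): parent n0 fail=0; on 'c' 0 → fail=0;  out ∅∪∅=∅
  n2('ac'): parent n1 fail=0; on 'c' 0 → fail=10;  out ∅∪∅=∅
  n6('dd'): parent n5 fail=0; on 'd' 0 → fail=5;  out ∅∪∅=∅
  n11('cb'): parent n10 fail=0; on 'b' 0 → fail=0;  out ∅∪∅=∅
  n14('db'): parent n5 fail=0; on 'b' 0 → fail=0;  out ∅∪∅=∅
  n16('ca'): parent n10 fail=0; on 'a' 0 → fail=1;  out {4}∪∅={4}
  n3('ace'): parent n2 fail=10; on 'e' 10→0 → fail=0;  out ∅∪∅=∅
  n7('ddb'): parent n6 fail=5; on 'b' 5 → fail=14;  out ∅∪∅=∅
  n12('cbb'): parent n11 fail=0; on 'b' 0 → fail=0;  out ∅∪∅=∅
  n15('dbb'): parent n14 fail=0; on 'b' 0 → fail=0;  out {3}∪∅={3}
  n4('aced'): parent n3 fail=0; on 'd' 0 → fail=5;  out {0}∪∅={0}
  n8('ddbc'): parent n7 fail=14; on 'c' 14→0 → fail=10;  out ∅∪∅=∅
  n13('cbbc'): parent n12 fail=0; on 'c' 0 → fail=10;  out {2}∪∅={2}
  n9('ddbca'): parent n8 fail=10; on 'a' 10 → fail=16;  out {1}∪{4}={1,4}

Scan:
pos 0 'a': at 1
pos 1 'e': at 0 (via fail)
pos 2 'd': at 5
pos 3 'd': at 6
pos 4 'b': at 7
pos 5 'c': at 8
pos 6 'a': at 9  ** P1@[2:6],P4@[5:6]
pos 7 'a': at 1 (via fail)
pos 8 'c': at 2
pos 9 'd': at 5 (via fail)
pos 10 'b': at 14
pos 11 'b': at 15  ** P3@[9:11]
pos 12 'b': at 0 (via fail)
pos 13 'd': at 5
pos 14 'd': at 6
pos 15 'd': at 6 (via fail)
pos 16 'b': at 7
pos 17 'c': at 8
pos 18 'a': at 9  ** P1@[14:18],P4@[17:18]
pos 19 'e': at 0 (via fail)

Matches: [[6,1],[6,4],[11,3],[18,1],[18,4]]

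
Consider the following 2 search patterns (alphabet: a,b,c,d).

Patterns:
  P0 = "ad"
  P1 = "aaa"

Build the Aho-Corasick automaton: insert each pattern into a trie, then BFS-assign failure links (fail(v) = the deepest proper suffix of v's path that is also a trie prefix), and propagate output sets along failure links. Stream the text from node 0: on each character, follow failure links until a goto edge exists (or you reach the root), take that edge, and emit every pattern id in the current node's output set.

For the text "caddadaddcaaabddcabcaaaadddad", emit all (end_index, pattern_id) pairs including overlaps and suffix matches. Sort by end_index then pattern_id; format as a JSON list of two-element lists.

Build:
Trie (insert patterns):
  n0 'ε': a→1
  n1 'a': a→3 d→2
  n2 'ad': ·  [P0 ends]
  n3 'aa': a→4
  n4 'aaa': ·  [P1 ends]

Failure links (BFS by depth):
  fail(1) 'a': from fail(0)=0 chase 'a': 0 ⇒ 0;  out=∅∪out(0)=∅
  fail(2) 'ad': from fail(1)=0 chase 'd': 0 ⇒ 0;  out={0}∪out(0)={0}
  fail(3) 'aa': from fail(1)=0 chase 'a': 0 ⇒ 1;  out=∅∪out(1)=∅
  fail(4) 'aaa': from fail(3)=1 chase 'a': 1 ⇒ 3;  out={1}∪out(3)={1}

Text stream:
i=0 'c': node 0→0
i=1 'a': node 0→1
i=2 'd': node 1→2  emit P0@[1:2]
i=3 'd': node 2→0 (fail-walked)
i=4 'a': node 0→1
i=5 'd': node 1→2  emit P0@[4:5]
i=6 'a': node 2→1 (fail-walked)
i=7 'd': node 1→2  emit P0@[6:7]
i=8 'd': node 2→0 (fail-walked)
i=9 'c': node 0→0
i=10 'a': node 0→1
i=11 'a': node 1→3
i=12 'a': node 3→4  emit P1@[10:12]
i=13 'b': node 4→0 (fail-walked)
i=14 'd': node 0→0
i=15 'd': node 0→0
i=16 'c': node 0→0
i=17 'a': node 0→1
i=18 'b': node 1→0 (fail-walked)
i=19 'c': node 0→0
i=20 'a': node 0→1
i=21 'a': node 1→3
i=22 'a': node 3→4  emit P1@[20:22]
i=23 'a': node 4→4 (fail-walked)  emit P1@[21:23]
i=24 'd': node 4→2 (fail-walked)  emit P0@[23:24]
i=25 'd': node 2→0 (fail-walked)
i=26 'd': node 0→0
i=27 'a': node 0→1
i=28 'd': node 1→2  emit P0@[27:28]

Result: [[2,0],[5,0],[7,0],[12,1],[22,1],[23,1],[24,0],[28,0]]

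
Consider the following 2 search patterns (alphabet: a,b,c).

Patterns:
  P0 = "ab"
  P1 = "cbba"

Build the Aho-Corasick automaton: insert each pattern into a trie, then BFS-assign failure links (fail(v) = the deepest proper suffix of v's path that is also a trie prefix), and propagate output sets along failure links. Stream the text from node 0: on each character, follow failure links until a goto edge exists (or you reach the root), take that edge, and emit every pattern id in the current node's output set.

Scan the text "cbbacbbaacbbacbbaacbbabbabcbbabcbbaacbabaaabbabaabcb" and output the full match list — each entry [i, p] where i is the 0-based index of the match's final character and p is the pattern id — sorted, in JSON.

Build automaton:
Trie nodes:
  0='ε' goto a→1 c→3
  1='a' goto b→2
  2='ab' goto ·  [P0 ends]
  3='c' goto b→4
  4='cb' goto b→5
  5='cbb' goto a→6
  6='cbba' goto ·  [P1 ends]

BFS fail/out derivation:
  n1('a'): parent n0 fail=0; on 'a' 0 → fail=0;  out ∅∪∅=∅
  n3('c'): parent n0 fail=0; on 'c' 0 → fail=0;  out ∅∪∅=∅
  n2('ab'): parent n1 fail=0; on 'b' 0 → fail=0;  out {0}∪∅={0}
  n4('cb'): parent n3 fail=0; on 'b' 0 → fail=0;  out ∅∪∅=∅
  n5('cbb'): parent n4 fail=0; on 'b' 0 → fail=0;  out ∅∪∅=∅
  n6('cbba'): parent n5 fail=0; on 'a' 0 → fail=1;  out {1}∪∅={1}

Run:
pos 0 'c': at 3
pos 1 'b': at 4
pos 2 'b': at 5
pos 3 'a': at 6  → match P1@[0:3]
pos 4 'c': at 3 (fail-walked)
pos 5 'b': at 4
pos 6 'b': at 5
pos 7 'a': at 6  → match P1@[4:7]
pos 8 'a': at 1 (fail-walked)
pos 9 'c': at 3 (fail-walked)
pos 10 'b': at 4
pos 11 'b': at 5
pos 12 'a': at 6  → match P1@[9:12]
pos 13 'c': at 3 (fail-walked)
pos 14 'b': at 4
pos 15 'b': at 5
pos 16 'a': at 6  → match P1@[13:16]
pos 17 'a': at 1 (fail-walked)
pos 18 'c': at 3 (fail-walked)
pos 19 'b': at 4
pos 20 'b': at 5
pos 21 'a': at 6  → match P1@[18:21]
pos 22 'b': at 2 (fail-walked)  → match P0@[21:22]
pos 23 'b': at 0 (fail-walked)
pos 24 'a': at 1
pos 25 'b': at 2  → match P0@[24:25]
pos 26 'c': at 3 (fail-walked)
pos 27 'b': at 4
pos 28 'b': at 5
pos 29 'a': at 6  → match P1@[26:29]
pos 30 'b': at 2 (fail-walked)  → match P0@[29:30]
pos 31 'c': at 3 (fail-walked)
pos 32 'b': at 4
pos 33 'b': at 5
pos 34 'a': at 6  → match P1@[31:34]
pos 35 'a': at 1 (fail-walked)
pos 36 'c': at 3 (fail-walked)
pos 37 'b': at 4
pos 38 'a': at 1 (fail-walked)
pos 39 'b': at 2  → match P0@[38:39]
pos 40 'a': at 1 (fail-walked)
pos 41 'a': at 1 (fail-walked)
pos 42 'a': at 1 (fail-walked)
pos 43 'b': at 2  → match P0@[42:43]
pos 44 'b': at 0 (fail-walked)
pos 45 'a': at 1
pos 46 'b': at 2  → match P0@[45:46]
pos 47 'a': at 1 (fail-walked)
pos 48 'a': at 1 (fail-walked)
pos 49 'b': at 2  → match P0@[48:49]
pos 50 'c': at 3 (fail-walked)
pos 51 'b': at 4

Result: [[3,1],[7,1],[12,1],[16,1],[21,1],[22,0],[25,0],[29,1],[30,0],[34,1],[39,0],[43,0],[46,0],[49,0]]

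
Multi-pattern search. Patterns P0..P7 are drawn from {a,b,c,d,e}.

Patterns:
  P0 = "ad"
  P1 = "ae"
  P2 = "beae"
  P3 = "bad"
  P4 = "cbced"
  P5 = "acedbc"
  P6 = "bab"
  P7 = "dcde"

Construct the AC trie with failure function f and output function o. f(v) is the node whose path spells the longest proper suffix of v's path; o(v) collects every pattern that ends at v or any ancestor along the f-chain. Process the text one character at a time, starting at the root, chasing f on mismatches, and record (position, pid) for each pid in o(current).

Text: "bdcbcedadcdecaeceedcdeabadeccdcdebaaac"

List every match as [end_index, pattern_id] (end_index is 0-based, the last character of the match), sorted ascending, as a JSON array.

Build automaton:
Trie (insert patterns):
  n0 'ε': a→1 b→4 c→10 d→21
  n1 'a': c→15 d→2 e→3
  n2 'ad': ·  [P0 ends]
  n3 'ae': ·  [P1 ends]
  n4 'b': a→8 e→5
  n5 'be': a→6
  n6 'bea': e→7
  n7 'beae': ·  [P2 ends]
  n8 'ba': b→20 d→9
  n9 'bad': ·  [P3 ends]
  n10 'c': b→11
  n11 'cb': c→12
  n12 'cbc': e→13
  n13 'cbce': d→14
  n14 'cbced': ·  [P4 ends]
  n15 'ac': e→16
  n16 'ace': d→17
  n17 'aced': b→18
  n18 'acedb': c→19
  n19 'acedbc': ·  [P5 ends]
  n20 'bab': ·  [P6 ends]
  n21 'd': c→22
  n22 'dc': d→23
  n23 'dcd': e→24
  n24 'dcde': ·  [P7 ends]

Failure links (BFS by depth):
  n1('a'): parent n0 fail=0; on 'a' 0 → fail=0;  out ∅∪∅=∅
  n4('b'): parent n0 fail=0; on 'b' 0 → fail=0;  out ∅∪∅=∅
  n10('c'): parent n0 fail=0; on 'c' 0 → fail=0;  out ∅∪∅=∅
  n21('d'): parent n0 fail=0; on 'd' 0 → fail=0;  out ∅∪∅=∅
  n2('ad'): parent n1 fail=0; on 'd' 0 → fail=21;  out {0}∪∅={0}
  n3('ae'): parent n1 fail=0; on 'e' 0 → fail=0;  out {1}∪∅={1}
  n5('be'): parent n4 fail=0; on 'e' 0 → fail=0;  out ∅∪∅=∅
  n8('ba'): parent n4 fail=0; on 'a' 0 → fail=1;  out ∅∪∅=∅
  n11('cb'): parent n10 fail=0; on 'b' 0 → fail=4;  out ∅∪∅=∅
  n15('ac'): parent n1 fail=0; on 'c' 0 → fail=10;  out ∅∪∅=∅
  n22('dc'): parent n21 fail=0; on 'c' 0 → fail=10;  out ∅∪∅=∅
  n6('bea'): parent n5 fail=0; on 'a' 0 → fail=1;  out ∅∪∅=∅
  n9('bad'): parent n8 fail=1; on 'd' 1 → fail=2;  out {3}∪{0}={0,3}
  n12('cbc'): parent n11 fail=4; on 'c' 4→0 → fail=10;  out ∅∪∅=∅
  n16('ace'): parent n15 fail=10; on 'e' 10→0 → fail=0;  out ∅∪∅=∅
  n20('bab'): parent n8 fail=1; on 'b' 1→0 → fail=4;  out {6}∪∅={6}
  n23('dcd'): parent n22 fail=10; on 'd' 10→0 → fail=21;  out ∅∪∅=∅
  n7('beae'): parent n6 fail=1; on 'e' 1 → fail=3;  out {2}∪{1}={1,2}
  n13('cbce'): parent n12 fail=10; on 'e' 10→0 → fail=0;  out ∅∪∅=∅
  n17('aced'): parent n16 fail=0; on 'd' 0 → fail=21;  out ∅∪∅=∅
  n24('dcde'): parent n23 fail=21; on 'e' 21→0 → fail=0;  out {7}∪∅={7}
  n14('cbced'): parent n13 fail=0; on 'd' 0 → fail=21;  out {4}∪∅={4}
  n18('acedb'): parent n17 fail=21; on 'b' 21→0 → fail=4;  out ∅∪∅=∅
  n19('acedbc'): parent n18 fail=4; on 'c' 4→0 → fail=10;  out {5}∪∅={5}

Run:
pos 0 'b': at 4
pos 1 'd': at 21 (fail-walked)
pos 2 'c': at 22
pos 3 'b': at 11 (fail-walked)
pos 4 'c': at 12
pos 5 'e': at 13
pos 6 'd': at 14  ** P4@[2:6]
pos 7 'a': at 1 (fail-walked)
pos 8 'd': at 2  ** P0@[7:8]
pos 9 'c': at 22 (fail-walked)
pos 10 'd': at 23
pos 11 'e': at 24  ** P7@[8:11]
pos 12 'c': at 10 (fail-walked)
pos 13 'a': at 1 (fail-walked)
pos 14 'e': at 3  ** P1@[13:14]
pos 15 'c': at 10 (fail-walked)
pos 16 'e': at 0 (fail-walked)
pos 17 'e': at 0
pos 18 'd': at 21
pos 19 'c': at 22
pos 20 'd': at 23
pos 21 'e': at 24  ** P7@[18:21]
pos 22 'a': at 1 (fail-walked)
pos 23 'b': at 4 (fail-walked)
pos 24 'a': at 8
pos 25 'd': at 9  ** P0@[24:25],P3@[23:25]
pos 26 'e': at 0 (fail-walked)
pos 27 'c': at 10
pos 28 'c': at 10 (fail-walked)
pos 29 'd': at 21 (fail-walked)
pos 30 'c': at 22
pos 31 'd': at 23
pos 32 'e': at 24  ** P7@[29:32]
pos 33 'b': at 4 (fail-walked)
pos 34 'a': at 8
pos 35 'a': at 1 (fail-walked)
pos 36 'a': at 1 (fail-walked)
pos 37 'c': at 15

All matches (sorted): [[6,4],[8,0],[11,7],[14,1],[21,7],[25,0],[25,3],[32,7]]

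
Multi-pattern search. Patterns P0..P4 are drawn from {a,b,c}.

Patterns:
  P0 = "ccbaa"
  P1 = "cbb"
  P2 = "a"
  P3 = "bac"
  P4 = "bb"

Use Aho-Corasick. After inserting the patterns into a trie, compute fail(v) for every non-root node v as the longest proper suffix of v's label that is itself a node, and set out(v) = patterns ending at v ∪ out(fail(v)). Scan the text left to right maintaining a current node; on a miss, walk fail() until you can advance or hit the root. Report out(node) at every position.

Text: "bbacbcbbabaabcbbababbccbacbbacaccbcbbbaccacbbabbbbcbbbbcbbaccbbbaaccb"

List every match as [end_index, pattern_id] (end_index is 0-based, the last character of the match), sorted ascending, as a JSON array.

Build automaton:
Trie (insert patterns):
  n0 'ε': a→8 b→9 c→1
  n1 'c': b→6 c→2
  n2 'cc': b→3
  n3 'ccb': a→4
  n4 'ccba': a→5
  n5 'ccbaa': ·  ←P0
  n6 'cb': b→7
  n7 'cbb': ·  ←P1
  n8 'a': ·  ←P2
  n9 'b': a→10 b→12
  n10 'ba': c→11
  n11 'bac': ·  ←P3
  n12 'bb': ·  ←P4

Failure links (BFS by depth):
  fail(1) 'c': from fail(0)=0 chase 'c': 0 ⇒ 0;  out=∅∪out(0)=∅
  fail(8) 'a': from fail(0)=0 chase 'a': 0 ⇒ 0;  out={2}∪out(0)={2}
  fail(9) 'b': from fail(0)=0 chase 'b': 0 ⇒ 0;  out=∅∪out(0)=∅
  fail(2) 'cc': from fail(1)=0 chase 'c': 0 ⇒ 1;  out=∅∪out(1)=∅
  fail(6) 'cb': from fail(1)=0 chase 'b': 0 ⇒ 9;  out=∅∪out(9)=∅
  fail(10) 'ba': from fail(9)=0 chase 'a': 0 ⇒ 8;  out=∅∪out(8)={2}
  fail(12) 'bb': from fail(9)=0 chase 'b': 0 ⇒ 9;  out={4}∪out(9)={4}
  fail(3) 'ccb': from fail(2)=1 chase 'b': 1 ⇒ 6;  out=∅∪out(6)=∅
  fail(7) 'cbb': from fail(6)=9 chase 'b': 9 ⇒ 12;  out={1}∪out(12)={1,4}
  fail(11) 'bac': from fail(10)=8 chase 'c': 8→0 ⇒ 1;  out={3}∪out(1)={3}
  fail(4) 'ccba': from fail(3)=6 chase 'a': 6→9 ⇒ 10;  out=∅∪out(10)={2}
  fail(5) 'ccbaa': from fail(4)=10 chase 'a': 10→8→0 ⇒ 8;  out={0}∪out(8)={0,2}

Run:
pos 0 'b': at 9
pos 1 'b': at 12  → match P4@[0:1]
pos 2 'a': at 10 (via fail)  → match P2@[2:2]
pos 3 'c': at 11  → match P3@[1:3]
pos 4 'b': at 6 (via fail)
pos 5 'c': at 1 (via fail)
pos 6 'b': at 6
pos 7 'b': at 7  → match P1@[5:7],P4@[6:7]
pos 8 'a': at 10 (via fail)  → match P2@[8:8]
pos 9 'b': at 9 (via fail)
pos 10 'a': at 10  → match P2@[10:10]
pos 11 'a': at 8 (via fail)  → match P2@[11:11]
pos 12 'b': at 9 (via fail)
pos 13 'c': at 1 (via fail)
pos 14 'b': at 6
pos 15 'b': at 7  → match P1@[13:15],P4@[14:15]
pos 16 'a': at 10 (via fail)  → match P2@[16:16]
pos 17 'b': at 9 (via fail)
pos 18 'a': at 10  → match P2@[18:18]
pos 19 'b': at 9 (via fail)
pos 20 'b': at 12  → match P4@[19:20]
pos 21 'c': at 1 (via fail)
pos 22 'c': at 2
pos 23 'b': at 3
pos 24 'a': at 4  → match P2@[24:24]
pos 25 'c': at 11 (via fail)  → match P3@[23:25]
pos 26 'b': at 6 (via fail)
pos 27 'b': at 7  → match P1@[25:27],P4@[26:27]
pos 28 'a': at 10 (via fail)  → match P2@[28:28]
pos 29 'c': at 11  → match P3@[27:29]
pos 30 'a': at 8 (via fail)  → match P2@[30:30]
pos 31 'c': at 1 (via fail)
pos 32 'c': at 2
pos 33 'b': at 3
pos 34 'c': at 1 (via fail)
pos 35 'b': at 6
pos 36 'b': at 7  → match P1@[34:36],P4@[35:36]
pos 37 'b': at 12 (via fail)  → match P4@[36:37]
pos 38 'a': at 10 (via fail)  → match P2@[38:38]
pos 39 'c': at 11  → match P3@[37:39]
pos 40 'c': at 2 (via fail)
pos 41 'a': at 8 (via fail)  → match P2@[41:41]
pos 42 'c': at 1 (via fail)
pos 43 'b': at 6
pos 44 'b': at 7  → match P1@[42:44],P4@[43:44]
pos 45 'a': at 10 (via fail)  → match P2@[45:45]
pos 46 'b': at 9 (via fail)
pos 47 'b': at 12  → match P4@[46:47]
pos 48 'b': at 12 (via fail)  → match P4@[47:48]
pos 49 'b': at 12 (via fail)  → match P4@[48:49]
pos 50 'c': at 1 (via fail)
pos 51 'b': at 6
pos 52 'b': at 7  → match P1@[50:52],P4@[51:52]
pos 53 'b': at 12 (via fail)  → match P4@[52:53]
pos 54 'b': at 12 (via fail)  → match P4@[53:54]
pos 55 'c': at 1 (via fail)
pos 56 'b': at 6
pos 57 'b': at 7  → match P1@[55:57],P4@[56:57]
pos 58 'a': at 10 (via fail)  → match P2@[58:58]
pos 59 'c': at 11  → match P3@[57:59]
pos 60 'c': at 2 (via fail)
pos 61 'b': at 3
pos 62 'b': at 7 (via fail)  → match P1@[60:62],P4@[61:62]
pos 63 'b': at 12 (via fail)  → match P4@[62:63]
pos 64 'a': at 10 (via fail)  → match P2@[64:64]
pos 65 'a': at 8 (via fail)  → match P2@[65:65]
pos 66 'c': at 1 (via fail)
pos 67 'c': at 2
pos 68 'b': at 3

Result: [[1,4],[2,2],[3,3],[7,1],[7,4],[8,2],[10,2],[11,2],[15,1],[15,4],[16,2],[18,2],[20,4],[24,2],[25,3],[27,1],[27,4],[28,2],[29,3],[30,2],[36,1],[36,4],[37,4],[38,2],[39,3],[41,2],[44,1],[44,4],[45,2],[47,4],[48,4],[49,4],[52,1],[52,4],[53,4],[54,4],[57,1],[57,4],[58,2],[59,3],[62,1],[62,4],[63,4],[64,2],[65,2]]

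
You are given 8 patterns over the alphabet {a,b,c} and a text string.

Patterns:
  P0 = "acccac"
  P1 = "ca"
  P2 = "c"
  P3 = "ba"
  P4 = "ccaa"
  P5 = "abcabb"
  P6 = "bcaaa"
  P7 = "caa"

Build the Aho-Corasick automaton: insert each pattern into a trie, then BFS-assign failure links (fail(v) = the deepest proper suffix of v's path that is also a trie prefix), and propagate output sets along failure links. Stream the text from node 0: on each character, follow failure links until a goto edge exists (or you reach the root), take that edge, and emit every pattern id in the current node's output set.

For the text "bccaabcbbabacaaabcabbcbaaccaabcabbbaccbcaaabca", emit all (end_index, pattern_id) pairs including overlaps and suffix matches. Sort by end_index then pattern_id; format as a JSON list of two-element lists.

Build:
Trie (insert patterns):
  n0 'ε': a→1 b→9 c→7
  n1 'a': b→14 c→2
  n2 'ac': c→3
  n3 'acc': c→4
  n4 'accc': a→5
  n5 'accca': c→6
  n6 'acccac': ·  ←P0
  n7 'c': a→8 c→11  ←P2
  n8 'ca': a→23  ←P1
  n9 'b': a→10 c→19
  n10 'ba': ·  ←P3
  n11 'cc': a→12
  n12 'cca': a→13
  n13 'ccaa': ·  ←P4
  n14 'ab': c→15
  n15 'abc': a→16
  n16 'abca': b→17
  n17 'abcab': b→18
  n18 'abcabb': ·  ←P5
  n19 'bc': a→20
  n20 'bca': a→21
  n21 'bcaa': a→22
  n22 'bcaaa': ·  ←P6
  n23 'caa': ·  ←P7

BFS fail/out derivation:
  n1('a'): parent n0 fail=0; on 'a' 0 → fail=0;  out ∅∪∅=∅
  n7('c'): parent n0 fail=0; on 'c' 0 → fail=0;  out {2}∪∅={2}
  n9('b'): parent n0 fail=0; on 'b' 0 → fail=0;  out ∅∪∅=∅
  n2('ac'): parent n1 fail=0; on 'c' 0 → fail=7;  out ∅∪{2}={2}
  n8('ca'): parent n7 fail=0; on 'a' 0 → fail=1;  out {1}∪∅={1}
  n10('ba'): parent n9 fail=0; on 'a' 0 → fail=1;  out {3}∪∅={3}
  n11('cc'): parent n7 fail=0; on 'c' 0 → fail=7;  out ∅∪{2}={2}
  n14('ab'): parent n1 fail=0; on 'b' 0 → fail=9;  out ∅∪∅=∅
  n19('bc'): parent n9 fail=0; on 'c' 0 → fail=7;  out ∅∪{2}={2}
  n3('acc'): parent n2 fail=7; on 'c' 7 → fail=11;  out ∅∪{2}={2}
  n12('cca'): parent n11 fail=7; on 'a' 7 → fail=8;  out ∅∪{1}={1}
  n15('abc'): parent n14 fail=9; on 'c' 9 → fail=19;  out ∅∪{2}={2}
  n20('bca'): parent n19 fail=7; on 'a' 7 → fail=8;  out ∅∪{1}={1}
  n23('caa'): parent n8 fail=1; on 'a' 1→0 → fail=1;  out {7}∪∅={7}
  n4('accc'): parent n3 fail=11; on 'c' 11→7 → fail=11;  out ∅∪{2}={2}
  n13('ccaa'): parent n12 fail=8; on 'a' 8 → fail=23;  out {4}∪{7}={4,7}
  n16('abca'): parent n15 fail=19; on 'a' 19 → fail=20;  out ∅∪{1}={1}
  n21('bcaa'): parent n20 fail=8; on 'a' 8 → fail=23;  out ∅∪{7}={7}
  n5('accca'): parent n4 fail=11; on 'a' 11 → fail=12;  out ∅∪{1}={1}
  n17('abcab'): parent n16 fail=20; on 'b' 20→8→1 → fail=14;  out ∅∪∅=∅
  n22('bcaaa'): parent n21 fail=23; on 'a' 23→1→0 → fail=1;  out {6}∪∅={6}
  n6('acccac'): parent n5 fail=12; on 'c' 12→8→1 → fail=2;  out {0}∪{2}={0,2}
  n18('abcabb'): parent n17 fail=14; on 'b' 14→9→0 → fail=9;  out {5}∪∅={5}

Scan:
pos 0 'b': at 9
pos 1 'c': at 19  ** P2@[1:1]
pos 2 'c': at 11 (via fail)  ** P2@[2:2]
pos 3 'a': at 12  ** P1@[2:3]
pos 4 'a': at 13  ** P4@[1:4],P7@[2:4]
pos 5 'b': at 14 (via fail)
pos 6 'c': at 15  ** P2@[6:6]
pos 7 'b': at 9 (via fail)
pos 8 'b': at 9 (via fail)
pos 9 'a': at 10  ** P3@[8:9]
pos 10 'b': at 14 (via fail)
pos 11 'a': at 10 (via fail)  ** P3@[10:11]
pos 12 'c': at 2 (via fail)  ** P2@[12:12]
pos 13 'a': at 8 (via fail)  ** P1@[12:13]
pos 14 'a': at 23  ** P7@[12:14]
pos 15 'a': at 1 (via fail)
pos 16 'b': at 14
pos 17 'c': at 15  ** P2@[17:17]
pos 18 'a': at 16  ** P1@[17:18]
pos 19 'b': at 17
pos 20 'b': at 18  ** P5@[15:20]
pos 21 'c': at 19 (via fail)  ** P2@[21:21]
pos 22 'b': at 9 (via fail)
pos 23 'a': at 10  ** P3@[22:23]
pos 24 'a': at 1 (via fail)
pos 25 'c': at 2  ** P2@[25:25]
pos 26 'c': at 3  ** P2@[26:26]
pos 27 'a': at 12 (via fail)  ** P1@[26:27]
pos 28 'a': at 13  ** P4@[25:28],P7@[26:28]
pos 29 'b': at 14 (via fail)
pos 30 'c': at 15  ** P2@[30:30]
pos 31 'a': at 16  ** P1@[30:31]
pos 32 'b': at 17
pos 33 'b': at 18  ** P5@[28:33]
pos 34 'b': at 9 (via fail)
pos 35 'a': at 10  ** P3@[34:35]
pos 36 'c': at 2 (via fail)  ** P2@[36:36]
pos 37 'c': at 3  ** P2@[37:37]
pos 38 'b': at 9 (via fail)
pos 39 'c': at 19  ** P2@[39:39]
pos 40 'a': at 20  ** P1@[39:40]
pos 41 'a': at 21  ** P7@[39:41]
pos 42 'a': at 22  ** P6@[38:42]
pos 43 'b': at 14 (via fail)
pos 44 'c': at 15  ** P2@[44:44]
pos 45 'a': at 16  ** P1@[44:45]

Matches: [[1,2],[2,2],[3,1],[4,4],[4,7],[6,2],[9,3],[11,3],[12,2],[13,1],[14,7],[17,2],[18,1],[20,5],[21,2],[23,3],[25,2],[26,2],[27,1],[28,4],[28,7],[30,2],[31,1],[33,5],[35,3],[36,2],[37,2],[39,2],[40,1],[41,7],[42,6],[44,2],[45,1]]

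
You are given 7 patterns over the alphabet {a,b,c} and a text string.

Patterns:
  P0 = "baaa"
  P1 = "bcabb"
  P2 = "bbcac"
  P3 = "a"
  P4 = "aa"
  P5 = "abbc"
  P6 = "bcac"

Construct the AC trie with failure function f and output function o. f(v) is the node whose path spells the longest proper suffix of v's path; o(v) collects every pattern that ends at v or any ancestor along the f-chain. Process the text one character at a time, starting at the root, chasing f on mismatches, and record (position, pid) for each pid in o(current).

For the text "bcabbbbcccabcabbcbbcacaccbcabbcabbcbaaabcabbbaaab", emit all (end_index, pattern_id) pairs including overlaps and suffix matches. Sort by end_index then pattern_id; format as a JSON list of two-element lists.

Build:
Trie (insert patterns):
  0='ε' goto a→13 b→1
  1='b' goto a→2 b→9 c→5
  2='ba' goto a→3
  3='baa' goto a→4
  4='baaa' goto ·  ←P0
  5='bc' goto a→6
  6='bca' goto b→7 c→18
  7='bcab' goto b→8
  8='bcabb' goto ·  ←P1
  9='bb' goto c→10
  10='bbc' goto a→11
  11='bbca' goto c→12
  12='bbcac' goto ·  ←P2
  13='a' goto a→14 b→15  ←P3
  14='aa' goto ·  ←P4
  15='ab' goto b→16
  16='abb' goto c→17
  17='abbc' goto ·  ←P5
  18='bcac' goto ·  ←P6

BFS fail/out derivation:
  n1('b'): parent n0 fail=0; on 'b' 0 → fail=0;  out ∅∪∅=∅
  n13('a'): parent n0 fail=0; on 'a' 0 → fail=0;  out {3}∪∅={3}
  n2('ba'): parent n1 fail=0; on 'a' 0 → fail=13;  out ∅∪{3}={3}
  n5('bc'): parent n1 fail=0; on 'c' 0 → fail=0;  out ∅∪∅=∅
  n9('bb'): parent n1 fail=0; on 'b' 0 → fail=1;  out ∅∪∅=∅
  n14('aa'): parent n13 fail=0; on 'a' 0 → fail=13;  out {4}∪{3}={3,4}
  n15('ab'): parent n13 fail=0; on 'b' 0 → fail=1;  out ∅∪∅=∅
  n3('baa'): parent n2 fail=13; on 'a' 13 → fail=14;  out ∅∪{3,4}={3,4}
  n6('bca'): parent n5 fail=0; on 'a' 0 → fail=13;  out ∅∪{3}={3}
  n10('bbc'): parent n9 fail=1; on 'c' 1 → fail=5;  out ∅∪∅=∅
  n16('abb'): parent n15 fail=1; on 'b' 1 → fail=9;  out ∅∪∅=∅
  n4('baaa'): parent n3 fail=14; on 'a' 14→13 → fail=14;  out {0}∪{3,4}={0,3,4}
  n7('bcab'): parent n6 fail=13; on 'b' 13 → fail=15;  out ∅∪∅=∅
  n11('bbca'): parent n10 fail=5; on 'a' 5 → fail=6;  out ∅∪{3}={3}
  n17('abbc'): parent n16 fail=9; on 'c' 9 → fail=10;  out {5}∪∅={5}
  n18('bcac'): parent n6 fail=13; on 'c' 13→0 → fail=0;  out {6}∪∅={6}
  n8('bcabb'): parent n7 fail=15; on 'b' 15 → fail=16;  out {1}∪∅={1}
  n12('bbcac'): parent n11 fail=6; on 'c' 6 → fail=18;  out {2}∪{6}={2,6}

Scan:
i=0 'b': node 0→1
i=1 'c': node 1→5
i=2 'a': node 5→6  emit P3@[2:2]
i=3 'b': node 6→7
i=4 'b': node 7→8  emit P1@[0:4]
i=5 'b': node 8→9 (fail-walked)
i=6 'b': node 9→9 (fail-walked)
i=7 'c': node 9→10
i=8 'c': node 10→0 (fail-walked)
i=9 'c': node 0→0
i=10 'a': node 0→13  emit P3@[10:10]
i=11 'b': node 13→15
i=12 'c': node 15→5 (fail-walked)
i=13 'a': node 5→6  emit P3@[13:13]
i=14 'b': node 6→7
i=15 'b': node 7→8  emit P1@[11:15]
i=16 'c': node 8→17 (fail-walked)  emit P5@[13:16]
i=17 'b': node 17→1 (fail-walked)
i=18 'b': node 1→9
i=19 'c': node 9→10
i=20 'a': node 10→11  emit P3@[20:20]
i=21 'c': node 11→12  emit P2@[17:21],P6@[18:21]
i=22 'a': node 12→13 (fail-walked)  emit P3@[22:22]
i=23 'c': node 13→0 (fail-walked)
i=24 'c': node 0→0
i=25 'b': node 0→1
i=26 'c': node 1→5
i=27 'a': node 5→6  emit P3@[27:27]
i=28 'b': node 6→7
i=29 'b': node 7→8  emit P1@[25:29]
i=30 'c': node 8→17 (fail-walked)  emit P5@[27:30]
i=31 'a': node 17→11 (fail-walked)  emit P3@[31:31]
i=32 'b': node 11→7 (fail-walked)
i=33 'b': node 7→8  emit P1@[29:33]
i=34 'c': node 8→17 (fail-walked)  emit P5@[31:34]
i=35 'b': node 17→1 (fail-walked)
i=36 'a': node 1→2  emit P3@[36:36]
i=37 'a': node 2→3  emit P3@[37:37],P4@[36:37]
i=38 'a': node 3→4  emit P0@[35:38],P3@[38:38],P4@[37:38]
i=39 'b': node 4→15 (fail-walked)
i=40 'c': node 15→5 (fail-walked)
i=41 'a': node 5→6  emit P3@[41:41]
i=42 'b': node 6→7
i=43 'b': node 7→8  emit P1@[39:43]
i=44 'b': node 8→9 (fail-walked)
i=45 'a': node 9→2 (fail-walked)  emit P3@[45:45]
i=46 'a': node 2→3  emit P3@[46:46],P4@[45:46]
i=47 'a': node 3→4  emit P0@[44:47],P3@[47:47],P4@[46:47]
i=48 'b': node 4→15 (fail-walked)

Matches: [[2,3],[4,1],[10,3],[13,3],[15,1],[16,5],[20,3],[21,2],[21,6],[22,3],[27,3],[29,1],[30,5],[31,3],[33,1],[34,5],[36,3],[37,3],[37,4],[38,0],[38,3],[38,4],[41,3],[43,1],[45,3],[46,3],[46,4],[47,0],[47,3],[47,4]]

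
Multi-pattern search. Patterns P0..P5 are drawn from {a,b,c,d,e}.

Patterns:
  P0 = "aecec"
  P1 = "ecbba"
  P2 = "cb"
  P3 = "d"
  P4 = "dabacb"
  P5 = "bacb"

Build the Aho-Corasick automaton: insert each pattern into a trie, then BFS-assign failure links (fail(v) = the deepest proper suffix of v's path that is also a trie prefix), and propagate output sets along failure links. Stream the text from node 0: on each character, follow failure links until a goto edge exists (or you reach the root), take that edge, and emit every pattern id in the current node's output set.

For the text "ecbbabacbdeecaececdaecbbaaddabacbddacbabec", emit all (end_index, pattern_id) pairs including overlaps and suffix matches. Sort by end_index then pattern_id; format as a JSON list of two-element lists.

Build automaton:
Trie (insert patterns):
  n0 'ε': a→1 b→19 c→11 d→13 e→6
  n1 'a': e→2
  n2 'ae': c→3
  n3 'aec': e→4
  n4 'aece': c→5
  n5 'aecec': ·  [P0 ends]
  n6 'e': c→7
  n7 'ec': b→8
  n8 'ecb': b→9
  n9 'ecbb': a→10
  n10 'ecbba': ·  [P1 ends]
  n11 'c': b→12
  n12 'cb': ·  [P2 ends]
  n13 'd': a→14  [P3 ends]
  n14 'da': b→15
  n15 'dab': a→16
  n16 'daba': c→17
  n17 'dabac': b→18
  n18 'dabacb': ·  [P4 ends]
  n19 'b': a→20
  n20 'ba': c→21
  n21 'bac': b→22
  n22 'bacb': ·  [P5 ends]

BFS fail/out derivation:
  fail(1) 'a': from fail(0)=0 chase 'a': 0 ⇒ 0;  out=∅∪out(0)=∅
  fail(6) 'e': from fail(0)=0 chase 'e': 0 ⇒ 0;  out=∅∪out(0)=∅
  fail(11) 'c': from fail(0)=0 chase 'c': 0 ⇒ 0;  out=∅∪out(0)=∅
  fail(13) 'd': from fail(0)=0 chase 'd': 0 ⇒ 0;  out={3}∪out(0)={3}
  fail(19) 'b': from fail(0)=0 chase 'b': 0 ⇒ 0;  out=∅∪out(0)=∅
  fail(2) 'ae': from fail(1)=0 chase 'e': 0 ⇒ 6;  out=∅∪out(6)=∅
  fail(7) 'ec': from fail(6)=0 chase 'c': 0 ⇒ 11;  out=∅∪out(11)=∅
  fail(12) 'cb': from fail(11)=0 chase 'b': 0 ⇒ 19;  out={2}∪out(19)={2}
  fail(14) 'da': from fail(13)=0 chase 'a': 0 ⇒ 1;  out=∅∪out(1)=∅
  fail(20) 'ba': from fail(19)=0 chase 'a': 0 ⇒ 1;  out=∅∪out(1)=∅
  fail(3) 'aec': from fail(2)=6 chase 'c': 6 ⇒ 7;  out=∅∪out(7)=∅
  fail(8) 'ecb': from fail(7)=11 chase 'b': 11 ⇒ 12;  out=∅∪out(12)={2}
  fail(15) 'dab': from fail(14)=1 chase 'b': 1→0 ⇒ 19;  out=∅∪out(19)=∅
  fail(21) 'bac': from fail(20)=1 chase 'c': 1→0 ⇒ 11;  out=∅∪out(11)=∅
  fail(4) 'aece': from fail(3)=7 chase 'e': 7→11→0 ⇒ 6;  out=∅∪out(6)=∅
  fail(9) 'ecbb': from fail(8)=12 chase 'b': 12→19→0 ⇒ 19;  out=∅∪out(19)=∅
  fail(16) 'daba': from fail(15)=19 chase 'a': 19 ⇒ 20;  out=∅∪out(20)=∅
  fail(22) 'bacb': from fail(21)=11 chase 'b': 11 ⇒ 12;  out={5}∪out(12)={2,5}
  fail(5) 'aecec': from fail(4)=6 chase 'c': 6 ⇒ 7;  out={0}∪out(7)={0}
  fail(10) 'ecbba': from fail(9)=19 chase 'a': 19 ⇒ 20;  out={1}∪out(20)={1}
  fail(17) 'dabac': from fail(16)=20 chase 'c': 20 ⇒ 21;  out=∅∪out(21)=∅
  fail(18) 'dabacb': from fail(17)=21 chase 'b': 21 ⇒ 22;  out={4}∪out(22)={2,4,5}

Scan:
[0] read 'e'  n0⇒n6
[1] read 'c'  n6⇒n7
[2] read 'b'  n7⇒n8  → match P2@[1:2]
[3] read 'b'  n8⇒n9
[4] read 'a'  n9⇒n10  → match P1@[0:4]
[5] read 'b'  n10⇒n19 ·f
[6] read 'a'  n19⇒n20
[7] read 'c'  n20⇒n21
[8] read 'b'  n21⇒n22  → match P2@[7:8],P5@[5:8]
[9] read 'd'  n22⇒n13 ·f  → match P3@[9:9]
[10] read 'e'  n13⇒n6 ·f
[11] read 'e'  n6⇒n6 ·f
[12] read 'c'  n6⇒n7
[13] read 'a'  n7⇒n1 ·f
[14] read 'e'  n1⇒n2
[15] read 'c'  n2⇒n3
[16] read 'e'  n3⇒n4
[17] read 'c'  n4⇒n5  → match P0@[13:17]
[18] read 'd'  n5⇒n13 ·f  → match P3@[18:18]
[19] read 'a'  n13⇒n14
[20] read 'e'  n14⇒n2 ·f
[21] read 'c'  n2⇒n3
[22] read 'b'  n3⇒n8 ·f  → match P2@[21:22]
[23] read 'b'  n8⇒n9
[24] read 'a'  n9⇒n10  → match P1@[20:24]
[25] read 'a'  n10⇒n1 ·f
[26] read 'd'  n1⇒n13 ·f  → match P3@[26:26]
[27] read 'd'  n13⇒n13 ·f  → match P3@[27:27]
[28] read 'a'  n13⇒n14
[29] read 'b'  n14⇒n15
[30] read 'a'  n15⇒n16
[31] read 'c'  n16⇒n17
[32] read 'b'  n17⇒n18  → match P2@[31:32],P4@[27:32],P5@[29:32]
[33] read 'd'  n18⇒n13 ·f  → match P3@[33:33]
[34] read 'd'  n13⇒n13 ·f  → match P3@[34:34]
[35] read 'a'  n13⇒n14
[36] read 'c'  n14⇒n11 ·f
[37] read 'b'  n11⇒n12  → match P2@[36:37]
[38] read 'a'  n12⇒n20 ·f
[39] read 'b'  n20⇒n19 ·f
[40] read 'e'  n19⇒n6 ·f
[41] read 'c'  n6⇒n7

All matches (sorted): [[2,2],[4,1],[8,2],[8,5],[9,3],[17,0],[18,3],[22,2],[24,1],[26,3],[27,3],[32,2],[32,4],[32,5],[33,3],[34,3],[37,2]]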